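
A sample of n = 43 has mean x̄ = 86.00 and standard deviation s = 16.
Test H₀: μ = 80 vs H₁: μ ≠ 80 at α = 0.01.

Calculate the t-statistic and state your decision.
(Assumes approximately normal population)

df = n - 1 = 42
SE = s/√n = 16/√43 = 2.4400
t = (x̄ - μ₀)/SE = (86.00 - 80)/2.4400 = 2.4590
Critical value: t_{0.005,42} = ±2.698
p-value ≈ 0.0181
Decision: fail to reject H₀

Answer: t = 2.4590, fail to reject H₀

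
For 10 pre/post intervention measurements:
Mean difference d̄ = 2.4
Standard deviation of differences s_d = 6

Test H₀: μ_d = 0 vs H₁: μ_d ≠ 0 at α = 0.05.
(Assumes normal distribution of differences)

df = n - 1 = 9
SE = s_d/√n = 6/√10 = 1.8974
t = d̄/SE = 2.4/1.8974 = 1.2649
Critical value: t_{0.025,9} = ±2.262
p-value ≈ 0.2377
Decision: fail to reject H₀

Answer: t = 1.2649, fail to reject H₀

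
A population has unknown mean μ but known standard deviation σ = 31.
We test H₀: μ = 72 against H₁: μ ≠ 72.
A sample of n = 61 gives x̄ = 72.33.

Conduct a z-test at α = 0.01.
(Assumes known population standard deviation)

Answer: z = 0.0831, fail to reject H₀

Derivation:
Standard error: SE = σ/√n = 31/√61 = 3.9691
z-statistic: z = (x̄ - μ₀)/SE = (72.33 - 72)/3.9691 = 0.0831
Critical value: ±2.576
p-value = 0.9338
Decision: fail to reject H₀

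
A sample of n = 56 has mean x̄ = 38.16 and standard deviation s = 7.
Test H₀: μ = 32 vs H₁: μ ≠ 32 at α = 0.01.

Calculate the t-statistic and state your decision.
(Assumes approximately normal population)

df = n - 1 = 55
SE = s/√n = 7/√56 = 0.9354
t = (x̄ - μ₀)/SE = (38.16 - 32)/0.9354 = 6.5854
Critical value: t_{0.005,55} = ±2.668
p-value < 0.0001
Decision: reject H₀

Answer: t = 6.5854, reject H₀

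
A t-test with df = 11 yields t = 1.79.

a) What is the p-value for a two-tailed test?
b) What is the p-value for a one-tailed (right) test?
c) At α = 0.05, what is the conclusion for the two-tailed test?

Answer: a) 0.1010, b) 0.0505, c) fail to reject H₀

Derivation:
Using t-distribution with df = 11:
a) Two-tailed: p = 2×P(T > 1.79) = 0.1010
b) One-tailed: p = P(T > 1.79) = 0.0505
c) 0.1010 ≥ 0.05, fail to reject H₀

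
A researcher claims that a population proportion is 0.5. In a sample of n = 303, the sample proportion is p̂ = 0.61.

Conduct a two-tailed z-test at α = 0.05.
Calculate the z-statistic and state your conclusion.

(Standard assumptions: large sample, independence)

H₀: p = 0.5, H₁: p ≠ 0.5
Standard error: SE = √(p₀(1-p₀)/n) = √(0.5×0.5/303) = 0.028724
z-statistic: z = (p̂ - p₀)/SE = (0.61 - 0.5)/0.028724 = 3.8296
Critical value: z_0.025 = ±1.960
p-value = 0.0001
Decision: reject H₀ at α = 0.05

Answer: z = 3.8296, reject H₀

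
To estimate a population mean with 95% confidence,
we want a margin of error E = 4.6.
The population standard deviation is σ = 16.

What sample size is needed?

z_0.025 = 1.960
n = (z×σ/E)² = (1.960×16/4.6)²
n = 46.4768
Round up: n = 47

Answer: n = 47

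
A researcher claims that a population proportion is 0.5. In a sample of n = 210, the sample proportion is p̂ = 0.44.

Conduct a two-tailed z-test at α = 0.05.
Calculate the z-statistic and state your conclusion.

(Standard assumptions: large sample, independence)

H₀: p = 0.5, H₁: p ≠ 0.5
Standard error: SE = √(p₀(1-p₀)/n) = √(0.5×0.5/210) = 0.034503
z-statistic: z = (p̂ - p₀)/SE = (0.44 - 0.5)/0.034503 = -1.7390
Critical value: z_0.025 = ±1.960
p-value = 0.0820
Decision: fail to reject H₀ at α = 0.05

Answer: z = -1.7390, fail to reject H₀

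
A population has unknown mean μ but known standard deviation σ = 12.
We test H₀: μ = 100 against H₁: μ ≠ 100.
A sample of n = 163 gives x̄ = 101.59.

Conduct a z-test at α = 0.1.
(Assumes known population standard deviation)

Answer: z = 1.6917, reject H₀

Derivation:
Standard error: SE = σ/√n = 12/√163 = 0.9399
z-statistic: z = (x̄ - μ₀)/SE = (101.59 - 100)/0.9399 = 1.6917
Critical value: ±1.645
p-value = 0.0907
Decision: reject H₀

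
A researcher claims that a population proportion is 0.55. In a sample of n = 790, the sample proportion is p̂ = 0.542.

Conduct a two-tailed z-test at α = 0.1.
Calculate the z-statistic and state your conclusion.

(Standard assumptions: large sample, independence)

Answer: z = -0.4520, fail to reject H₀

Derivation:
H₀: p = 0.55, H₁: p ≠ 0.55
Standard error: SE = √(p₀(1-p₀)/n) = √(0.55×0.45/790) = 0.017700
z-statistic: z = (p̂ - p₀)/SE = (0.542 - 0.55)/0.017700 = -0.4520
Critical value: z_0.05 = ±1.645
p-value = 0.6513
Decision: fail to reject H₀ at α = 0.1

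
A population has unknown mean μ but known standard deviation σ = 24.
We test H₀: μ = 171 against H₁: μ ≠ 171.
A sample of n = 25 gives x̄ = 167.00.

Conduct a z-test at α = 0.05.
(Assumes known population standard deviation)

Standard error: SE = σ/√n = 24/√25 = 4.8000
z-statistic: z = (x̄ - μ₀)/SE = (167.00 - 171)/4.8000 = -0.8333
Critical value: ±1.960
p-value = 0.4047
Decision: fail to reject H₀

Answer: z = -0.8333, fail to reject H₀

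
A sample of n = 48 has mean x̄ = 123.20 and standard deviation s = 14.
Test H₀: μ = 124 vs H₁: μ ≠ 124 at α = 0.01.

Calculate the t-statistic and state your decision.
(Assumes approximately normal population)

df = n - 1 = 47
SE = s/√n = 14/√48 = 2.0207
t = (x̄ - μ₀)/SE = (123.20 - 124)/2.0207 = -0.3959
Critical value: t_{0.005,47} = ±2.685
p-value ≈ 0.6940
Decision: fail to reject H₀

Answer: t = -0.3959, fail to reject H₀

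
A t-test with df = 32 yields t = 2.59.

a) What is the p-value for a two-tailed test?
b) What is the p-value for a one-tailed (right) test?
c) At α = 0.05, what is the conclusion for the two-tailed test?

Using t-distribution with df = 32:
a) Two-tailed: p = 2×P(T > 2.59) = 0.0143
b) One-tailed: p = P(T > 2.59) = 0.0072
c) 0.0143 < 0.05, reject H₀

Answer: a) 0.0143, b) 0.0072, c) reject H₀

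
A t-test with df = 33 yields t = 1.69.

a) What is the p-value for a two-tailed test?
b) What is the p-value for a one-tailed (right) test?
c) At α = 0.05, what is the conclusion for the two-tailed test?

Using t-distribution with df = 33:
a) Two-tailed: p = 2×P(T > 1.69) = 0.1005
b) One-tailed: p = P(T > 1.69) = 0.0502
c) 0.1005 ≥ 0.05, fail to reject H₀

Answer: a) 0.1005, b) 0.0502, c) fail to reject H₀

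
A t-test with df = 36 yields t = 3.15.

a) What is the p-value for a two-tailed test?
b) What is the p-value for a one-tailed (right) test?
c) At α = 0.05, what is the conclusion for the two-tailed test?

Answer: a) 0.0033, b) 0.0016, c) reject H₀

Derivation:
Using t-distribution with df = 36:
a) Two-tailed: p = 2×P(T > 3.15) = 0.0033
b) One-tailed: p = P(T > 3.15) = 0.0016
c) 0.0033 < 0.05, reject H₀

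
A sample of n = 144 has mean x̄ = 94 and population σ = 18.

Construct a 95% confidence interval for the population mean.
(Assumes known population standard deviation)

Answer: (91.0600, 96.9400)

Derivation:
Confidence level: 95%, α = 0.05
z_0.025 = 1.960
SE = σ/√n = 18/√144 = 1.5000
Margin of error = 1.960 × 1.5000 = 2.9400
CI: x̄ ± margin = 94 ± 2.9400
CI: (91.0600, 96.9400)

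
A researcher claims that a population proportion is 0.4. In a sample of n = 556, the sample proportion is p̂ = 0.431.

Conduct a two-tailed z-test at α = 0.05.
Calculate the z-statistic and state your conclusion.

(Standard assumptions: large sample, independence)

H₀: p = 0.4, H₁: p ≠ 0.4
Standard error: SE = √(p₀(1-p₀)/n) = √(0.4×0.6/556) = 0.020776
z-statistic: z = (p̂ - p₀)/SE = (0.431 - 0.4)/0.020776 = 1.4921
Critical value: z_0.025 = ±1.960
p-value = 0.1357
Decision: fail to reject H₀ at α = 0.05

Answer: z = 1.4921, fail to reject H₀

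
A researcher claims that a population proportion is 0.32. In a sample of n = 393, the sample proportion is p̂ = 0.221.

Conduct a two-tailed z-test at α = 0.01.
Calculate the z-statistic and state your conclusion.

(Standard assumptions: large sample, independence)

H₀: p = 0.32, H₁: p ≠ 0.32
Standard error: SE = √(p₀(1-p₀)/n) = √(0.32×0.68/393) = 0.023531
z-statistic: z = (p̂ - p₀)/SE = (0.221 - 0.32)/0.023531 = -4.2072
Critical value: z_0.005 = ±2.576
p-value < 0.0001
Decision: reject H₀ at α = 0.01

Answer: z = -4.2072, reject H₀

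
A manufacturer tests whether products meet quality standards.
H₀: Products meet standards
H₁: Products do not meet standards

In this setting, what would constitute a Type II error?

Answer: Accepting products as meeting standards when they don't

Derivation:
A Type I error (probability α) occurs when we reject a true H₀.
A Type II error (probability β) occurs when we fail to reject a false H₀.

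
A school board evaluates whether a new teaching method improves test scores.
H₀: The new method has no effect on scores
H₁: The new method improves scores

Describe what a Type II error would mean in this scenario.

Type I error: rejecting H₀ when it is actually true (false positive).
Type II error: failing to reject H₀ when H₁ is actually true (false negative).

Answer: Failing to adopt an effective teaching method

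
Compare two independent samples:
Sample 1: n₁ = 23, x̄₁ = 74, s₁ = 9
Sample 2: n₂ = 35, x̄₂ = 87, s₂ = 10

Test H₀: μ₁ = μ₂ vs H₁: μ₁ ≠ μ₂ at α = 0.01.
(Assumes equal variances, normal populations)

Pooled variance: s²_p = [22×9² + 34×10²]/(56) = 92.5357
s_p = 9.6195
SE = s_p×√(1/n₁ + 1/n₂) = 9.6195×√(1/23 + 1/35) = 2.5821
t = (x̄₁ - x̄₂)/SE = (74 - 87)/2.5821 = -5.0347
df = 56, t-critical = ±2.667
Decision: reject H₀

Answer: t = -5.0347, reject H₀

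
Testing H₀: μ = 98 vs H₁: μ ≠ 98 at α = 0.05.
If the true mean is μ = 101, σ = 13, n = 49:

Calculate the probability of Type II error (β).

SE = σ/√n = 13/√49 = 1.8571
Critical values: μ₀ ± z_0.025×SE = 98 ± 1.960×1.8571
Acceptance region: (94.3601, 101.6399)
Under H₁ (μ = 101): z_high = (101.6399 - 101)/1.8571 = 0.3446, z_low = (94.3601 - 101)/1.8571 = -3.5754
β = P(not reject | H₁) = Φ(0.3446) - Φ(-3.5754) ≈ 0.6346

Answer: β ≈ 0.6346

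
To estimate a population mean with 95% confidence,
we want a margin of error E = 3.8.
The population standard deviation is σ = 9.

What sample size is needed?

z_0.025 = 1.960
n = (z×σ/E)² = (1.960×9/3.8)²
n = 21.5491
Round up: n = 22

Answer: n = 22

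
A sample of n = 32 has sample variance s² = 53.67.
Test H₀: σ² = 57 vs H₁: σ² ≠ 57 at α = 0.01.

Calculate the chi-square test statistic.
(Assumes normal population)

Answer: χ² = 29.1889, fail to reject H₀

Derivation:
df = n - 1 = 31
χ² = (n-1)s²/σ₀² = 31×53.67/57 = 29.1889
Critical values: χ²_{0.995,31} = 14.458, χ²_{0.005,31} = 55.003
Rejection region: χ² < 14.458 or χ² > 55.003
Decision: fail to reject H₀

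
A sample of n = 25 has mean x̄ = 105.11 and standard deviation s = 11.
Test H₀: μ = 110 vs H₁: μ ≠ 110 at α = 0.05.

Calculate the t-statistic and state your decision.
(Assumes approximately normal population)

Answer: t = -2.2227, reject H₀

Derivation:
df = n - 1 = 24
SE = s/√n = 11/√25 = 2.2000
t = (x̄ - μ₀)/SE = (105.11 - 110)/2.2000 = -2.2227
Critical value: t_{0.025,24} = ±2.064
p-value ≈ 0.0359
Decision: reject H₀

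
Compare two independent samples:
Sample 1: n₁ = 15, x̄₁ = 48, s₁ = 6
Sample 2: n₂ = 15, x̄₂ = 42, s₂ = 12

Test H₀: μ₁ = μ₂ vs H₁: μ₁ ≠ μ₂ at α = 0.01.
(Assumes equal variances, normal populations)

Answer: t = 1.7321, fail to reject H₀

Derivation:
Pooled variance: s²_p = [14×6² + 14×12²]/(28) = 90.0000
s_p = 9.4868
SE = s_p×√(1/n₁ + 1/n₂) = 9.4868×√(1/15 + 1/15) = 3.4641
t = (x̄₁ - x̄₂)/SE = (48 - 42)/3.4641 = 1.7321
df = 28, t-critical = ±2.763
Decision: fail to reject H₀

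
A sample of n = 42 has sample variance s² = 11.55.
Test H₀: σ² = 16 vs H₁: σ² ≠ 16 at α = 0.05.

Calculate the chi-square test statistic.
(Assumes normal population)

Answer: χ² = 29.5969, fail to reject H₀

Derivation:
df = n - 1 = 41
χ² = (n-1)s²/σ₀² = 41×11.55/16 = 29.5969
Critical values: χ²_{0.975,41} = 25.215, χ²_{0.025,41} = 60.561
Rejection region: χ² < 25.215 or χ² > 60.561
Decision: fail to reject H₀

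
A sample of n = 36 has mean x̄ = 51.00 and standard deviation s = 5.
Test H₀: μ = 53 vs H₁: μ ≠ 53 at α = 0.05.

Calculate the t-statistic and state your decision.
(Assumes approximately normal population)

df = n - 1 = 35
SE = s/√n = 5/√36 = 0.8333
t = (x̄ - μ₀)/SE = (51.00 - 53)/0.8333 = -2.4001
Critical value: t_{0.025,35} = ±2.030
p-value ≈ 0.0218
Decision: reject H₀

Answer: t = -2.4001, reject H₀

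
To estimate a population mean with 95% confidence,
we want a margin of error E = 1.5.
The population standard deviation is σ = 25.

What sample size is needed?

z_0.025 = 1.960
n = (z×σ/E)² = (1.960×25/1.5)²
n = 1067.1111
Round up: n = 1068

Answer: n = 1068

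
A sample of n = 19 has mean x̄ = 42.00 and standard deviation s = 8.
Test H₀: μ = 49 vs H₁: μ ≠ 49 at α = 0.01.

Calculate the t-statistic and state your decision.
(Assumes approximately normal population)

Answer: t = -3.8141, reject H₀

Derivation:
df = n - 1 = 18
SE = s/√n = 8/√19 = 1.8353
t = (x̄ - μ₀)/SE = (42.00 - 49)/1.8353 = -3.8141
Critical value: t_{0.005,18} = ±2.878
p-value ≈ 0.0013
Decision: reject H₀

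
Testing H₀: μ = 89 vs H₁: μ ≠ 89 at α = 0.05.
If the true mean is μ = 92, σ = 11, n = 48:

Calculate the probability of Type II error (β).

Answer: β ≈ 0.5280

Derivation:
SE = σ/√n = 11/√48 = 1.5877
Critical values: μ₀ ± z_0.025×SE = 89 ± 1.960×1.5877
Acceptance region: (85.8881, 92.1119)
Under H₁ (μ = 92): z_high = (92.1119 - 92)/1.5877 = 0.0705, z_low = (85.8881 - 92)/1.5877 = -3.8495
β = P(not reject | H₁) = Φ(0.0705) - Φ(-3.8495) ≈ 0.5280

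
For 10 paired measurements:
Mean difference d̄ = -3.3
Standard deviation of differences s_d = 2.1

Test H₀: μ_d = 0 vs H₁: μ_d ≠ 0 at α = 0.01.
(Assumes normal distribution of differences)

df = n - 1 = 9
SE = s_d/√n = 2.1/√10 = 0.6641
t = d̄/SE = -3.3/0.6641 = -4.9691
Critical value: t_{0.005,9} = ±3.250
p-value ≈ 0.0008
Decision: reject H₀

Answer: t = -4.9691, reject H₀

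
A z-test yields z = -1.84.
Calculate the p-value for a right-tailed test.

Answer: p-value ≈ 0.9671

Derivation:
For z = -1.84:
p = P(Z > -1.84) = 1 - Φ(-1.84) = 0.9671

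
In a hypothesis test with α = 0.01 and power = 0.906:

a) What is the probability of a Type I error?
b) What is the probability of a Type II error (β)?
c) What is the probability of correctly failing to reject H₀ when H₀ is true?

Answer: a) 0.01, b) 0.094, c) 0.99

Derivation:
a) Type I error probability = α = 0.01
b) Power = P(reject H₀ | H₁ true) = 1 - β = 0.906, so Type II error probability = β = 1 - Power = 0.094
c) P(fail to reject H₀ | H₀ true) = 1 - α = 0.99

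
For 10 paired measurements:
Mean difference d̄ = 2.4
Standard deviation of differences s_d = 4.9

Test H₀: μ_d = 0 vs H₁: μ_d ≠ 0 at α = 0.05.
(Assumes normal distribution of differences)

df = n - 1 = 9
SE = s_d/√n = 4.9/√10 = 1.5495
t = d̄/SE = 2.4/1.5495 = 1.5489
Critical value: t_{0.025,9} = ±2.262
p-value ≈ 0.1558
Decision: fail to reject H₀

Answer: t = 1.5489, fail to reject H₀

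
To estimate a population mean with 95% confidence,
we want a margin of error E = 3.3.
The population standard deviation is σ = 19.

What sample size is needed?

z_0.025 = 1.960
n = (z×σ/E)² = (1.960×19/3.3)²
n = 127.3478
Round up: n = 128

Answer: n = 128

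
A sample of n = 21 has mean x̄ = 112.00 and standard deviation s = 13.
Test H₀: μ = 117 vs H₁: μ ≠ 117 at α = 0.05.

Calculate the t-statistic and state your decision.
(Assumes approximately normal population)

Answer: t = -1.7625, fail to reject H₀

Derivation:
df = n - 1 = 20
SE = s/√n = 13/√21 = 2.8368
t = (x̄ - μ₀)/SE = (112.00 - 117)/2.8368 = -1.7625
Critical value: t_{0.025,20} = ±2.086
p-value ≈ 0.0933
Decision: fail to reject H₀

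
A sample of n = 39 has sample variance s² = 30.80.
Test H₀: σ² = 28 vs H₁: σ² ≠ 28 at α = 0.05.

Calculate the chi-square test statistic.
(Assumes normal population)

df = n - 1 = 38
χ² = (n-1)s²/σ₀² = 38×30.80/28 = 41.8000
Critical values: χ²_{0.975,38} = 22.878, χ²_{0.025,38} = 56.896
Rejection region: χ² < 22.878 or χ² > 56.896
Decision: fail to reject H₀

Answer: χ² = 41.8000, fail to reject H₀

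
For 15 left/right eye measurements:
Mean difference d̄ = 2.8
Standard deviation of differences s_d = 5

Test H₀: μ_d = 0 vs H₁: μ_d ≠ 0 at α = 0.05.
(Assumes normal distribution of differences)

df = n - 1 = 14
SE = s_d/√n = 5/√15 = 1.2910
t = d̄/SE = 2.8/1.2910 = 2.1689
Critical value: t_{0.025,14} = ±2.145
p-value ≈ 0.0478
Decision: reject H₀

Answer: t = 2.1689, reject H₀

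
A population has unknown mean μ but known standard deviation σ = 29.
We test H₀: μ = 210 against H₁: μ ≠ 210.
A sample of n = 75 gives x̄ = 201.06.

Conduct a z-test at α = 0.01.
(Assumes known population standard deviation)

Answer: z = -2.6698, reject H₀

Derivation:
Standard error: SE = σ/√n = 29/√75 = 3.3486
z-statistic: z = (x̄ - μ₀)/SE = (201.06 - 210)/3.3486 = -2.6698
Critical value: ±2.576
p-value = 0.0076
Decision: reject H₀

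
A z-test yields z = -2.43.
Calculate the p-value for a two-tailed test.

Answer: p-value ≈ 0.0151

Derivation:
For z = -2.43:
p = 2×P(Z > |-2.43|) = 2×(1 - Φ(2.43)) = 0.0151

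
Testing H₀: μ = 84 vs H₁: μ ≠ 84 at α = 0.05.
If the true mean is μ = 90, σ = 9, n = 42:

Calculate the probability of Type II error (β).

SE = σ/√n = 9/√42 = 1.3887
Critical values: μ₀ ± z_0.025×SE = 84 ± 1.960×1.3887
Acceptance region: (81.2781, 86.7219)
Under H₁ (μ = 90): z_high = (86.7219 - 90)/1.3887 = -2.3606, z_low = (81.2781 - 90)/1.3887 = -6.2806
β = P(not reject | H₁) = Φ(-2.3606) - Φ(-6.2806) ≈ 0.0091

Answer: β ≈ 0.0091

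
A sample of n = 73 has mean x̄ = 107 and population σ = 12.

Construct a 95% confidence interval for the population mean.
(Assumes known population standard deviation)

Confidence level: 95%, α = 0.05
z_0.025 = 1.960
SE = σ/√n = 12/√73 = 1.4045
Margin of error = 1.960 × 1.4045 = 2.7528
CI: x̄ ± margin = 107 ± 2.7528
CI: (104.2472, 109.7528)

Answer: (104.2472, 109.7528)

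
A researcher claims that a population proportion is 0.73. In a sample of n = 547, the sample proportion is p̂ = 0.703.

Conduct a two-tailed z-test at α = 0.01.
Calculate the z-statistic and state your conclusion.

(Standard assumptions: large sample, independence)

H₀: p = 0.73, H₁: p ≠ 0.73
Standard error: SE = √(p₀(1-p₀)/n) = √(0.73×0.27/547) = 0.018982
z-statistic: z = (p̂ - p₀)/SE = (0.703 - 0.73)/0.018982 = -1.4224
Critical value: z_0.005 = ±2.576
p-value = 0.1549
Decision: fail to reject H₀ at α = 0.01

Answer: z = -1.4224, fail to reject H₀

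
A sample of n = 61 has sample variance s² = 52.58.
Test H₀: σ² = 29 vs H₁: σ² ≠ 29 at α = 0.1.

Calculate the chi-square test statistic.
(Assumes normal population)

df = n - 1 = 60
χ² = (n-1)s²/σ₀² = 60×52.58/29 = 108.7862
Critical values: χ²_{0.95,60} = 43.188, χ²_{0.05,60} = 79.082
Rejection region: χ² < 43.188 or χ² > 79.082
Decision: reject H₀

Answer: χ² = 108.7862, reject H₀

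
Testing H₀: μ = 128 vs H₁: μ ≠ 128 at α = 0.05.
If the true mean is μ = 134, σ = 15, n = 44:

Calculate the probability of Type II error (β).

SE = σ/√n = 15/√44 = 2.2613
Critical values: μ₀ ± z_0.025×SE = 128 ± 1.960×2.2613
Acceptance region: (123.5679, 132.4321)
Under H₁ (μ = 134): z_high = (132.4321 - 134)/2.2613 = -0.6934, z_low = (123.5679 - 134)/2.2613 = -4.6133
β = P(not reject | H₁) = Φ(-0.6934) - Φ(-4.6133) ≈ 0.2440

Answer: β ≈ 0.2440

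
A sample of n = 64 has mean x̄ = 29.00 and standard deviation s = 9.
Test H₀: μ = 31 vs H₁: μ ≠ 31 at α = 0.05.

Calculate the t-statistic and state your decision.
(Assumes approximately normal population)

Answer: t = -1.7778, fail to reject H₀

Derivation:
df = n - 1 = 63
SE = s/√n = 9/√64 = 1.1250
t = (x̄ - μ₀)/SE = (29.00 - 31)/1.1250 = -1.7778
Critical value: t_{0.025,63} = ±1.998
p-value ≈ 0.0803
Decision: fail to reject H₀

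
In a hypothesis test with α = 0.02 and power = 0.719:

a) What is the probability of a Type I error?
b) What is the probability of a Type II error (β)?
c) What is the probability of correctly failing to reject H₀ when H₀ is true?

Answer: a) 0.02, b) 0.281, c) 0.98

Derivation:
a) Type I error probability = α = 0.02
b) Power = P(reject H₀ | H₁ true) = 1 - β = 0.719, so Type II error probability = β = 1 - Power = 0.281
c) P(fail to reject H₀ | H₀ true) = 1 - α = 0.98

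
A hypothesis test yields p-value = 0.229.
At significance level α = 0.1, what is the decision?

Compare p-value to α:
0.229 ≥ 0.1
Decision: fail to reject H₀

Answer: fail to reject H₀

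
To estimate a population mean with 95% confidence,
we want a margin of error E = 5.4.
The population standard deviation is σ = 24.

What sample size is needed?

Answer: n = 76

Derivation:
z_0.025 = 1.960
n = (z×σ/E)² = (1.960×24/5.4)²
n = 75.8835
Round up: n = 76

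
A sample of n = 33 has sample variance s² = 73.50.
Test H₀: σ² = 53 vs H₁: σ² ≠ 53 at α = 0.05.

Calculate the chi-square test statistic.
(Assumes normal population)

Answer: χ² = 44.3774, fail to reject H₀

Derivation:
df = n - 1 = 32
χ² = (n-1)s²/σ₀² = 32×73.50/53 = 44.3774
Critical values: χ²_{0.975,32} = 18.291, χ²_{0.025,32} = 49.480
Rejection region: χ² < 18.291 or χ² > 49.480
Decision: fail to reject H₀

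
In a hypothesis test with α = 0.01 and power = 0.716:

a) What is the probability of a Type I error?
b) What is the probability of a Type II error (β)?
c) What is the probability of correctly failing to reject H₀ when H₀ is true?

Answer: a) 0.01, b) 0.284, c) 0.99

Derivation:
a) Type I error probability = α = 0.01
b) Power = P(reject H₀ | H₁ true) = 1 - β = 0.716, so Type II error probability = β = 1 - Power = 0.284
c) P(fail to reject H₀ | H₀ true) = 1 - α = 0.99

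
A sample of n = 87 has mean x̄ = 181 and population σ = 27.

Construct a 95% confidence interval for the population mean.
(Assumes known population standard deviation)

Confidence level: 95%, α = 0.05
z_0.025 = 1.960
SE = σ/√n = 27/√87 = 2.8947
Margin of error = 1.960 × 2.8947 = 5.6736
CI: x̄ ± margin = 181 ± 5.6736
CI: (175.3264, 186.6736)

Answer: (175.3264, 186.6736)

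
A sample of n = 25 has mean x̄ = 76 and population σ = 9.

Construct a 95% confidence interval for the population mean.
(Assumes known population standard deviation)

Answer: (72.4720, 79.5280)

Derivation:
Confidence level: 95%, α = 0.05
z_0.025 = 1.960
SE = σ/√n = 9/√25 = 1.8000
Margin of error = 1.960 × 1.8000 = 3.5280
CI: x̄ ± margin = 76 ± 3.5280
CI: (72.4720, 79.5280)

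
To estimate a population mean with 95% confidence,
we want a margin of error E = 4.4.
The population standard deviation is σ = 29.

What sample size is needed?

z_0.025 = 1.960
n = (z×σ/E)² = (1.960×29/4.4)²
n = 166.8794
Round up: n = 167

Answer: n = 167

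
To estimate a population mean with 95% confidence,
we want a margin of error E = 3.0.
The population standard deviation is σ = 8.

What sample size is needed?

Answer: n = 28

Derivation:
z_0.025 = 1.960
n = (z×σ/E)² = (1.960×8/3.0)²
n = 27.3180
Round up: n = 28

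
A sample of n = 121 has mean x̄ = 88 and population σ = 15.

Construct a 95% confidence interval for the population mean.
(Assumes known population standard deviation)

Answer: (85.3273, 90.6727)

Derivation:
Confidence level: 95%, α = 0.05
z_0.025 = 1.960
SE = σ/√n = 15/√121 = 1.3636
Margin of error = 1.960 × 1.3636 = 2.6727
CI: x̄ ± margin = 88 ± 2.6727
CI: (85.3273, 90.6727)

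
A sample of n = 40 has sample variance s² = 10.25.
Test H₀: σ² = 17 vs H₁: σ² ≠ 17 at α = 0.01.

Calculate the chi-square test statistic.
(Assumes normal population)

df = n - 1 = 39
χ² = (n-1)s²/σ₀² = 39×10.25/17 = 23.5147
Critical values: χ²_{0.995,39} = 19.996, χ²_{0.005,39} = 65.476
Rejection region: χ² < 19.996 or χ² > 65.476
Decision: fail to reject H₀

Answer: χ² = 23.5147, fail to reject H₀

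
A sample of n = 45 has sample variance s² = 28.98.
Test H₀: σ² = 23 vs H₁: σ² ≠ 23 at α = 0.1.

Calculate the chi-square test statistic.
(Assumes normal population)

Answer: χ² = 55.4400, fail to reject H₀

Derivation:
df = n - 1 = 44
χ² = (n-1)s²/σ₀² = 44×28.98/23 = 55.4400
Critical values: χ²_{0.95,44} = 29.787, χ²_{0.05,44} = 60.481
Rejection region: χ² < 29.787 or χ² > 60.481
Decision: fail to reject H₀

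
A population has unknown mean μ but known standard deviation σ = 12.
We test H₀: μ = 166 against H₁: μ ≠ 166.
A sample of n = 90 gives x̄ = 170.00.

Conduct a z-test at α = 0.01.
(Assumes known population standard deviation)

Standard error: SE = σ/√n = 12/√90 = 1.2649
z-statistic: z = (x̄ - μ₀)/SE = (170.00 - 166)/1.2649 = 3.1623
Critical value: ±2.576
p-value = 0.0016
Decision: reject H₀

Answer: z = 3.1623, reject H₀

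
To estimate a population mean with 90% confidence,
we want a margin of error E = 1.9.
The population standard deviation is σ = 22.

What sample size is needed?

Answer: n = 363

Derivation:
z_0.05 = 1.645
n = (z×σ/E)² = (1.645×22/1.9)²
n = 362.8022
Round up: n = 363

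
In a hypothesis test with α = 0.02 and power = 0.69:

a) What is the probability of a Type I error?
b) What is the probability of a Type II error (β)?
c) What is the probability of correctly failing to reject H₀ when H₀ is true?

Answer: a) 0.02, b) 0.31, c) 0.98

Derivation:
a) Type I error probability = α = 0.02
b) Power = P(reject H₀ | H₁ true) = 1 - β = 0.69, so Type II error probability = β = 1 - Power = 0.31
c) P(fail to reject H₀ | H₀ true) = 1 - α = 0.98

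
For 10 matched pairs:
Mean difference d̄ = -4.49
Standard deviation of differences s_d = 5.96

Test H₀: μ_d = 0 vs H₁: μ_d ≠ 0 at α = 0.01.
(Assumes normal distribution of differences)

Answer: t = -2.3823, fail to reject H₀

Derivation:
df = n - 1 = 9
SE = s_d/√n = 5.96/√10 = 1.8847
t = d̄/SE = -4.49/1.8847 = -2.3823
Critical value: t_{0.005,9} = ±3.250
p-value ≈ 0.0411
Decision: fail to reject H₀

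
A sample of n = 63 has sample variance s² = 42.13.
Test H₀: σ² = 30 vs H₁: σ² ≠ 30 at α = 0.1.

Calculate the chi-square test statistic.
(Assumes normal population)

Answer: χ² = 87.0687, reject H₀

Derivation:
df = n - 1 = 62
χ² = (n-1)s²/σ₀² = 62×42.13/30 = 87.0687
Critical values: χ²_{0.95,62} = 44.889, χ²_{0.05,62} = 81.381
Rejection region: χ² < 44.889 or χ² > 81.381
Decision: reject H₀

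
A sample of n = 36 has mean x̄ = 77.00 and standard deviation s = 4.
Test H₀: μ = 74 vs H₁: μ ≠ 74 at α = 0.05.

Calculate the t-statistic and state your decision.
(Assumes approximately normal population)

df = n - 1 = 35
SE = s/√n = 4/√36 = 0.6667
t = (x̄ - μ₀)/SE = (77.00 - 74)/0.6667 = 4.4998
Critical value: t_{0.025,35} = ±2.030
p-value ≈ 0.0001
Decision: reject H₀

Answer: t = 4.4998, reject H₀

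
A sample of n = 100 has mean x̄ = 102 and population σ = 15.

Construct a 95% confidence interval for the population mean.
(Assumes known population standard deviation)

Answer: (99.0600, 104.9400)

Derivation:
Confidence level: 95%, α = 0.05
z_0.025 = 1.960
SE = σ/√n = 15/√100 = 1.5000
Margin of error = 1.960 × 1.5000 = 2.9400
CI: x̄ ± margin = 102 ± 2.9400
CI: (99.0600, 104.9400)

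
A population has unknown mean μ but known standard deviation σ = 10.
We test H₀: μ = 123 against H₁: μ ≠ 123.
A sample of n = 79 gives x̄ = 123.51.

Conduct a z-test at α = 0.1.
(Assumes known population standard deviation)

Standard error: SE = σ/√n = 10/√79 = 1.1251
z-statistic: z = (x̄ - μ₀)/SE = (123.51 - 123)/1.1251 = 0.4533
Critical value: ±1.645
p-value = 0.6503
Decision: fail to reject H₀

Answer: z = 0.4533, fail to reject H₀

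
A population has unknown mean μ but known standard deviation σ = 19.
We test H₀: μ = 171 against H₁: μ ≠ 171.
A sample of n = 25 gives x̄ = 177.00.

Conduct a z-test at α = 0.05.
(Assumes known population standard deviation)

Answer: z = 1.5789, fail to reject H₀

Derivation:
Standard error: SE = σ/√n = 19/√25 = 3.8000
z-statistic: z = (x̄ - μ₀)/SE = (177.00 - 171)/3.8000 = 1.5789
Critical value: ±1.960
p-value = 0.1144
Decision: fail to reject H₀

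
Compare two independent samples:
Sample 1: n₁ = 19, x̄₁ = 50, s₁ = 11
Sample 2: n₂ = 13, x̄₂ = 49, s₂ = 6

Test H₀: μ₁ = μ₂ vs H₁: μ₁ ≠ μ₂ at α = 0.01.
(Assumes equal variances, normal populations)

Pooled variance: s²_p = [18×11² + 12×6²]/(30) = 87.0000
s_p = 9.3274
SE = s_p×√(1/n₁ + 1/n₂) = 9.3274×√(1/19 + 1/13) = 3.3573
t = (x̄₁ - x̄₂)/SE = (50 - 49)/3.3573 = 0.2979
df = 30, t-critical = ±2.750
Decision: fail to reject H₀

Answer: t = 0.2979, fail to reject H₀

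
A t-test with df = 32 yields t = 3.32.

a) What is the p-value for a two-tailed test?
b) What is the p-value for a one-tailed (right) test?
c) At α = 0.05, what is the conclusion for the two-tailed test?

Answer: a) 0.0023, b) 0.0011, c) reject H₀

Derivation:
Using t-distribution with df = 32:
a) Two-tailed: p = 2×P(T > 3.32) = 0.0023
b) One-tailed: p = P(T > 3.32) = 0.0011
c) 0.0023 < 0.05, reject H₀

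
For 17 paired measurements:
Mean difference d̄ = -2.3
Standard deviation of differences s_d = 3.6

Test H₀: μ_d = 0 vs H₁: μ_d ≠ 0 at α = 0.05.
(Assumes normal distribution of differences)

df = n - 1 = 16
SE = s_d/√n = 3.6/√17 = 0.8731
t = d̄/SE = -2.3/0.8731 = -2.6343
Critical value: t_{0.025,16} = ±2.120
p-value ≈ 0.0180
Decision: reject H₀

Answer: t = -2.6343, reject H₀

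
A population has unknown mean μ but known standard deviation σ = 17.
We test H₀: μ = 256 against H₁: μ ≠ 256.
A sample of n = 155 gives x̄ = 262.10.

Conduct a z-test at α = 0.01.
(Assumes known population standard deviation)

Standard error: SE = σ/√n = 17/√155 = 1.3655
z-statistic: z = (x̄ - μ₀)/SE = (262.10 - 256)/1.3655 = 4.4672
Critical value: ±2.576
p-value < 0.0001
Decision: reject H₀

Answer: z = 4.4672, reject H₀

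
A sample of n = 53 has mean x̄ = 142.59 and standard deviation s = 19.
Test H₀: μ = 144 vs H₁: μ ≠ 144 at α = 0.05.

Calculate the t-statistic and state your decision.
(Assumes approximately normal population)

df = n - 1 = 52
SE = s/√n = 19/√53 = 2.6099
t = (x̄ - μ₀)/SE = (142.59 - 144)/2.6099 = -0.5403
Critical value: t_{0.025,52} = ±2.007
p-value ≈ 0.5913
Decision: fail to reject H₀

Answer: t = -0.5403, fail to reject H₀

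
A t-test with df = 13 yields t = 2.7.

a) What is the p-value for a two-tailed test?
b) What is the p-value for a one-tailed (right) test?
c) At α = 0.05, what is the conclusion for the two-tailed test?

Using t-distribution with df = 13:
a) Two-tailed: p = 2×P(T > 2.7) = 0.0182
b) One-tailed: p = P(T > 2.7) = 0.0091
c) 0.0182 < 0.05, reject H₀

Answer: a) 0.0182, b) 0.0091, c) reject H₀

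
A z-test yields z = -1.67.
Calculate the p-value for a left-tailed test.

For z = -1.67:
p = P(Z < -1.67) = Φ(-1.67) = 0.0475

Answer: p-value ≈ 0.0475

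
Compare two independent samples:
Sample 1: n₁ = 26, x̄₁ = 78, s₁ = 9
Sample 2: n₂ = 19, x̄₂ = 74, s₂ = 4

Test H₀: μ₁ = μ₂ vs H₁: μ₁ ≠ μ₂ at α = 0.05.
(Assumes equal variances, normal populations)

Pooled variance: s²_p = [25×9² + 18×4²]/(43) = 53.7907
s_p = 7.3342
SE = s_p×√(1/n₁ + 1/n₂) = 7.3342×√(1/26 + 1/19) = 2.2136
t = (x̄₁ - x̄₂)/SE = (78 - 74)/2.2136 = 1.8070
df = 43, t-critical = ±2.017
Decision: fail to reject H₀

Answer: t = 1.8070, fail to reject H₀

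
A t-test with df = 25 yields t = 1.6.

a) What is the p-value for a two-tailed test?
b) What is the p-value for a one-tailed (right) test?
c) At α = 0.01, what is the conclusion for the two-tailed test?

Using t-distribution with df = 25:
a) Two-tailed: p = 2×P(T > 1.6) = 0.1222
b) One-tailed: p = P(T > 1.6) = 0.0611
c) 0.1222 ≥ 0.01, fail to reject H₀

Answer: a) 0.1222, b) 0.0611, c) fail to reject H₀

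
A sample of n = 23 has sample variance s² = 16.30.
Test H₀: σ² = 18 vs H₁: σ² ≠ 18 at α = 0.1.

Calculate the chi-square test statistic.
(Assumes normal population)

df = n - 1 = 22
χ² = (n-1)s²/σ₀² = 22×16.30/18 = 19.9222
Critical values: χ²_{0.95,22} = 12.338, χ²_{0.05,22} = 33.924
Rejection region: χ² < 12.338 or χ² > 33.924
Decision: fail to reject H₀

Answer: χ² = 19.9222, fail to reject H₀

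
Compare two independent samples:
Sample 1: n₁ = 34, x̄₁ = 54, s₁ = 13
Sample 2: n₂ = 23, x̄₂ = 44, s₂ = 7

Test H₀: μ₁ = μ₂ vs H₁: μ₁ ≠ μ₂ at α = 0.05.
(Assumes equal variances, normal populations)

Pooled variance: s²_p = [33×13² + 22×7²]/(55) = 121.0000
s_p = 11.0000
SE = s_p×√(1/n₁ + 1/n₂) = 11.0000×√(1/34 + 1/23) = 2.9698
t = (x̄₁ - x̄₂)/SE = (54 - 44)/2.9698 = 3.3672
df = 55, t-critical = ±2.004
Decision: reject H₀

Answer: t = 3.3672, reject H₀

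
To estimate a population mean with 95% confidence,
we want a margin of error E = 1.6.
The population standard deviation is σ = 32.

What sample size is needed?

z_0.025 = 1.960
n = (z×σ/E)² = (1.960×32/1.6)²
n = 1536.6400
Round up: n = 1537

Answer: n = 1537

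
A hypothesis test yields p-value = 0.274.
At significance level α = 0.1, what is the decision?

Answer: fail to reject H₀

Derivation:
Compare p-value to α:
0.274 ≥ 0.1
Decision: fail to reject H₀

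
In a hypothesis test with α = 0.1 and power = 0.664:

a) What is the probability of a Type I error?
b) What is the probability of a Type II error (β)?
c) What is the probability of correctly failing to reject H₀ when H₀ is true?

Answer: a) 0.1, b) 0.336, c) 0.9

Derivation:
a) Type I error probability = α = 0.1
b) Power = P(reject H₀ | H₁ true) = 1 - β = 0.664, so Type II error probability = β = 1 - Power = 0.336
c) P(fail to reject H₀ | H₀ true) = 1 - α = 0.9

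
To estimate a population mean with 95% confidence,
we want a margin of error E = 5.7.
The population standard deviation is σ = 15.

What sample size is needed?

z_0.025 = 1.960
n = (z×σ/E)² = (1.960×15/5.7)²
n = 26.6039
Round up: n = 27

Answer: n = 27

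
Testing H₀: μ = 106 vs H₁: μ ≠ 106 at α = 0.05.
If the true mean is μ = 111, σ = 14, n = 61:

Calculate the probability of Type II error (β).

SE = σ/√n = 14/√61 = 1.7925
Critical values: μ₀ ± z_0.025×SE = 106 ± 1.960×1.7925
Acceptance region: (102.4867, 109.5133)
Under H₁ (μ = 111): z_high = (109.5133 - 111)/1.7925 = -0.8294, z_low = (102.4867 - 111)/1.7925 = -4.7494
β = P(not reject | H₁) = Φ(-0.8294) - Φ(-4.7494) ≈ 0.2034

Answer: β ≈ 0.2034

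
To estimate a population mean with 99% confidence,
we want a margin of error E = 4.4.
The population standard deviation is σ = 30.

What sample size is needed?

Answer: n = 309

Derivation:
z_0.005 = 2.576
n = (z×σ/E)² = (2.576×30/4.4)²
n = 308.4813
Round up: n = 309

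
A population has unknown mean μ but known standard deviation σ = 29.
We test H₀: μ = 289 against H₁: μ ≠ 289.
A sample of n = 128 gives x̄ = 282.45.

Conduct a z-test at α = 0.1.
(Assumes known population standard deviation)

Standard error: SE = σ/√n = 29/√128 = 2.5633
z-statistic: z = (x̄ - μ₀)/SE = (282.45 - 289)/2.5633 = -2.5553
Critical value: ±1.645
p-value = 0.0106
Decision: reject H₀

Answer: z = -2.5553, reject H₀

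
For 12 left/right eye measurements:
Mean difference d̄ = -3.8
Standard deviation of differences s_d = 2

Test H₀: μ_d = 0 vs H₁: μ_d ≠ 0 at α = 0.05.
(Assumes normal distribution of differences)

df = n - 1 = 11
SE = s_d/√n = 2/√12 = 0.5774
t = d̄/SE = -3.8/0.5774 = -6.5812
Critical value: t_{0.025,11} = ±2.201
p-value < 0.0001
Decision: reject H₀

Answer: t = -6.5812, reject H₀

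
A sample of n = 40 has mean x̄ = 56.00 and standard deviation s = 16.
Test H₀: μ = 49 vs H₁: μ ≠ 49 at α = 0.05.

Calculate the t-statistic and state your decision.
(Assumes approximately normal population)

Answer: t = 2.7670, reject H₀

Derivation:
df = n - 1 = 39
SE = s/√n = 16/√40 = 2.5298
t = (x̄ - μ₀)/SE = (56.00 - 49)/2.5298 = 2.7670
Critical value: t_{0.025,39} = ±2.023
p-value ≈ 0.0086
Decision: reject H₀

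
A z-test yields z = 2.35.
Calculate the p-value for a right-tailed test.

Answer: p-value ≈ 0.0094

Derivation:
For z = 2.35:
p = P(Z > 2.35) = 1 - Φ(2.35) = 0.0094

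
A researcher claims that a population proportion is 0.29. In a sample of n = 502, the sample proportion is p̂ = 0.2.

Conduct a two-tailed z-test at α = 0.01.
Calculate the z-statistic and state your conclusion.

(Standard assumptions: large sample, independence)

H₀: p = 0.29, H₁: p ≠ 0.29
Standard error: SE = √(p₀(1-p₀)/n) = √(0.29×0.71/502) = 0.020252
z-statistic: z = (p̂ - p₀)/SE = (0.2 - 0.29)/0.020252 = -4.4440
Critical value: z_0.005 = ±2.576
p-value < 0.0001
Decision: reject H₀ at α = 0.01

Answer: z = -4.4440, reject H₀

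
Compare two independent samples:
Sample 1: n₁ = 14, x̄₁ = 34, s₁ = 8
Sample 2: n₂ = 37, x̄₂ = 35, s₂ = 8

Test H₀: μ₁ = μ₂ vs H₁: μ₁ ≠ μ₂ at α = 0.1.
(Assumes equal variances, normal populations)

Answer: t = -0.3984, fail to reject H₀

Derivation:
Pooled variance: s²_p = [13×8² + 36×8²]/(49) = 64.0000
s_p = 8.0000
SE = s_p×√(1/n₁ + 1/n₂) = 8.0000×√(1/14 + 1/37) = 2.5102
t = (x̄₁ - x̄₂)/SE = (34 - 35)/2.5102 = -0.3984
df = 49, t-critical = ±1.677
Decision: fail to reject H₀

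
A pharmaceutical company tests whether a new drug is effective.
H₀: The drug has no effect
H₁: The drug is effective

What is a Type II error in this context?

Type I error: rejecting H₀ when it is actually true (false positive).
Type II error: failing to reject H₀ when H₁ is actually true (false negative).

Answer: Failing to detect the drug's effect when it actually works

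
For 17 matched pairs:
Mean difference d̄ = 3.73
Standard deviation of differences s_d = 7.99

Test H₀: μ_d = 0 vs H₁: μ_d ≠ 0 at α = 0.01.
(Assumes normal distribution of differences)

Answer: t = 1.9248, fail to reject H₀

Derivation:
df = n - 1 = 16
SE = s_d/√n = 7.99/√17 = 1.9379
t = d̄/SE = 3.73/1.9379 = 1.9248
Critical value: t_{0.005,16} = ±2.921
p-value ≈ 0.0722
Decision: fail to reject H₀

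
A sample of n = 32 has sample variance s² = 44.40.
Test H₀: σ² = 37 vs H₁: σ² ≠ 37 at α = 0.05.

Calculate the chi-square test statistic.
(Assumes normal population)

Answer: χ² = 37.2000, fail to reject H₀

Derivation:
df = n - 1 = 31
χ² = (n-1)s²/σ₀² = 31×44.40/37 = 37.2000
Critical values: χ²_{0.975,31} = 17.539, χ²_{0.025,31} = 48.232
Rejection region: χ² < 17.539 or χ² > 48.232
Decision: fail to reject H₀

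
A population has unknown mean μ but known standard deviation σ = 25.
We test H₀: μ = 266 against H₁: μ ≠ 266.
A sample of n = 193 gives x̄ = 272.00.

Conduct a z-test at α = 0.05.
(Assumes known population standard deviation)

Answer: z = 3.3343, reject H₀

Derivation:
Standard error: SE = σ/√n = 25/√193 = 1.7995
z-statistic: z = (x̄ - μ₀)/SE = (272.00 - 266)/1.7995 = 3.3343
Critical value: ±1.960
p-value = 0.0009
Decision: reject H₀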